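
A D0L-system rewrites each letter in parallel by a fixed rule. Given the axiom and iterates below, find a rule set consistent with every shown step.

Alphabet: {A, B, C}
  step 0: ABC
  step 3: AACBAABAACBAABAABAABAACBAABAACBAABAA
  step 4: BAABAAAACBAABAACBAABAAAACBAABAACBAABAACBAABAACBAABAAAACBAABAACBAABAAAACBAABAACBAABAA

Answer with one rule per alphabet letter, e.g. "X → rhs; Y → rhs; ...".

A->BAA, B->C, C->AA

  step 3 ⇒ step 4: AACBAABAACBAABAABAABAACBAABAACBAABAA ⇒ BAA·BAA·AA·C·BAA·BAA·C·BAA·BAA·AA·C·BAA·BAA·C·BAA·BAA·C·BAA·BAA·C·BAA·BAA·AA·C·BAA·BAA·C·BAA·BAA·AA·C·BAA·BAA·C·BAA·BAA
    A ↦ BAA
    B ↦ C
    C ↦ AA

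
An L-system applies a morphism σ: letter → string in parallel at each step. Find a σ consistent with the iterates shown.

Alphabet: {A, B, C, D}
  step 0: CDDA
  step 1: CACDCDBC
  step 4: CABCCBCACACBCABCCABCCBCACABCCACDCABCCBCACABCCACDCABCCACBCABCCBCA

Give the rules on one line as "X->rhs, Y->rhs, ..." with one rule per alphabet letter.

A->BC, B->CB, C->CA, D->CD

  step 0 ⇒ step 1: CDDA ⇒ CA·CD·CD·BC
    A ↦ BC
    C ↦ CA
    D ↦ CD
    B ↦ CB  (constrained at step 1)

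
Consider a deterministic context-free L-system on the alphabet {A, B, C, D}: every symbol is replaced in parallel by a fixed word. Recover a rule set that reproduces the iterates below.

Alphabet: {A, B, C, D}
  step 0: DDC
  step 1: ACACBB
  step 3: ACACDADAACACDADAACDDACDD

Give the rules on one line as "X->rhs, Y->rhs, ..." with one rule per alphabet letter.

A->DD, B->DA, C->BB, D->AC

  step 0 ⇒ step 1: DDC ⇒ AC·AC·BB
    C ↦ BB
    D ↦ AC
    A ↦ DD  (constrained at step 1)
    B ↦ DA  (constrained at step 1)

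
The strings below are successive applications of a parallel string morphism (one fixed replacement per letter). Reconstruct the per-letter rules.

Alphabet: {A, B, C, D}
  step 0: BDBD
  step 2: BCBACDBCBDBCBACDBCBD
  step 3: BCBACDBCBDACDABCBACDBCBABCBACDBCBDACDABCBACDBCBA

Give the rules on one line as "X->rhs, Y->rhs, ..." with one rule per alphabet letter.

  step 2 ⇒ step 3: BCBACDBCBDBCBACDBCBD ⇒ BCB·ACD·BCB·D·ACD·A·BCB·ACD·BCB·A·BCB·ACD·BCB·D·ACD·A·BCB·ACD·BCB·A
    A ↦ D
    B ↦ BCB
    C ↦ ACD
    D ↦ A

A->D, B->BCB, C->ACD, D->A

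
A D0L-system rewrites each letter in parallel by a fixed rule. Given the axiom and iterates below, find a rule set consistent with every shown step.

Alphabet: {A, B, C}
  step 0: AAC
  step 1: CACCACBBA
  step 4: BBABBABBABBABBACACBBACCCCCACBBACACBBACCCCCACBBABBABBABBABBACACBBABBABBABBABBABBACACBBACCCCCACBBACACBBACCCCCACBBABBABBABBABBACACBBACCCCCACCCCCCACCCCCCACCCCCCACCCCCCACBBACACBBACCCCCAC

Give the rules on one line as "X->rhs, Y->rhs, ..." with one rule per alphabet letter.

A->CAC, B->CC, C->BBA

  step 0 ⇒ step 1: AAC ⇒ CAC·CAC·BBA
    A ↦ CAC
    C ↦ BBA
    B ↦ CC  (constrained at step 1)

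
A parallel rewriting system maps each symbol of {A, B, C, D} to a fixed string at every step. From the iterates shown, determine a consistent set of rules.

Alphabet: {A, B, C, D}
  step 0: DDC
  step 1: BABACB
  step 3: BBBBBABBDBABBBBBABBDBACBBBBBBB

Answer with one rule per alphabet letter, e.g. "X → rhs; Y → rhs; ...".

A->DBA, B->BB, C->CB, D->BA

  step 0 ⇒ step 1: DDC ⇒ BA·BA·CB
    C ↦ CB
    D ↦ BA
    A ↦ DBA  (constrained at step 1)
    B ↦ BB  (constrained at step 1)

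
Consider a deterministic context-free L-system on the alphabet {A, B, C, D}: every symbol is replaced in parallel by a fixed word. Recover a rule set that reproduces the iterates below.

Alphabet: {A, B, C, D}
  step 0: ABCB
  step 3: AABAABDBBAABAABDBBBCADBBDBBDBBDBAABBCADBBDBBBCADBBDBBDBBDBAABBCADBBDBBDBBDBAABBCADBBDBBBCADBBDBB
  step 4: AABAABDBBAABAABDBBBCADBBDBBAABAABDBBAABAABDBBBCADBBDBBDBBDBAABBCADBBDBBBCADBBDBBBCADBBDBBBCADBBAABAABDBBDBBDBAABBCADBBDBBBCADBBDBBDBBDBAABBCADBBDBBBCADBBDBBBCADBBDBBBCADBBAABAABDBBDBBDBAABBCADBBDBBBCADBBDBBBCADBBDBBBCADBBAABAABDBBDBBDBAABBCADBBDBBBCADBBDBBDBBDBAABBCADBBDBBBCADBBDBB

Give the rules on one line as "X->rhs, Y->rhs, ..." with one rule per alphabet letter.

A->AAB, B->DBB, C->DB, D->BCA

  step 3 ⇒ step 4: AABAABDBBAABAABDBBBCADBBDBBDBBDBAABBCADBBDBBBCADBBDBBDBBDBAABBCADBBDBBDBBDBAABBCADBBDBBBCADBBDBB ⇒ AAB·AAB·DBB·AAB·AAB·DBB·BCA·DBB·DBB·AAB·AAB·DBB·AAB·AAB·DBB·BCA·DBB·DBB·DBB·DB·AAB·BCA·DBB·DBB·BCA·DBB·DBB·BCA·DBB·DBB·BCA·DBB·AAB·AAB·DBB·DBB·DB·AAB·BCA·DBB·DBB·BCA·DBB·DBB·DBB·DB·AAB·BCA·DBB·DBB·BCA·DBB·DBB·BCA·DBB·DBB·BCA·DBB·AAB·AAB·DBB·DBB·DB·AAB·BCA·DBB·DBB·BCA·DBB·DBB·BCA·DBB·DBB·BCA·DBB·AAB·AAB·DBB·DBB·DB·AAB·BCA·DBB·DBB·BCA·DBB·DBB·DBB·DB·AAB·BCA·DBB·DBB·BCA·DBB·DBB
    A ↦ AAB
    B ↦ DBB
    C ↦ DB
    D ↦ BCA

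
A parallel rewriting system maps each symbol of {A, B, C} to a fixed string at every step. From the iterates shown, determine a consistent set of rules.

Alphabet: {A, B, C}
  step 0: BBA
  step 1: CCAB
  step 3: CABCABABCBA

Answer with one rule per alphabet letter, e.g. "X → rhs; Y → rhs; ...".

A->AB, B->C, C->BA

  step 0 ⇒ step 1: BBA ⇒ C·C·AB
    A ↦ AB
    B ↦ C
    C ↦ BA  (constrained at step 1)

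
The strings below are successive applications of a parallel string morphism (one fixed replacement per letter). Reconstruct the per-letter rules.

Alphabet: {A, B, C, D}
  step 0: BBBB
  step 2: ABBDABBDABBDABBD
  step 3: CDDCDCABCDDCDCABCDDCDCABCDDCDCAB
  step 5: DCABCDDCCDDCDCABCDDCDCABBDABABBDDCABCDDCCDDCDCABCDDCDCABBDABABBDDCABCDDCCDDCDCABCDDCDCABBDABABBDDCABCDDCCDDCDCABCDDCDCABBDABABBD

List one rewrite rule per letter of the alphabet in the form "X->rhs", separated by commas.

A->CD, B->DC, C->BD, D->AB

  step 2 ⇒ step 3: ABBDABBDABBDABBD ⇒ CD·DC·DC·AB·CD·DC·DC·AB·CD·DC·DC·AB·CD·DC·DC·AB
    A ↦ CD
    B ↦ DC
    D ↦ AB
    C ↦ BD  (constrained at step 3)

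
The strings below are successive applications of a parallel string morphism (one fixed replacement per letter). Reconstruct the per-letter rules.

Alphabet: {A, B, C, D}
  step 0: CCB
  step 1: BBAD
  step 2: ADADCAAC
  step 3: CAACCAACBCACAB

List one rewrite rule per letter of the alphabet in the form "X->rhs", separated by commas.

A->CA, B->AD, C->B, D->AC

  step 2 ⇒ step 3: ADADCAAC ⇒ CA·AC·CA·AC·B·CA·CA·B
    A ↦ CA
    C ↦ B
    D ↦ AC
  step 0 ⇒ step 1: CCB ⇒ B·B·AD
    B ↦ AD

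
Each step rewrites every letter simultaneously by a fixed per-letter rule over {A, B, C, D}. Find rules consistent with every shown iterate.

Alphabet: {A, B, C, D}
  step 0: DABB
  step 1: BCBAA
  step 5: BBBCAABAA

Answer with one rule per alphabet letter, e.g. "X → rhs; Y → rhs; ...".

  step 0 ⇒ step 1: DABB ⇒ BC·B·A·A
    A ↦ B
    B ↦ A
    D ↦ BC
    C ↦ DB  (constrained at step 1)

A->B, B->A, C->DB, D->BC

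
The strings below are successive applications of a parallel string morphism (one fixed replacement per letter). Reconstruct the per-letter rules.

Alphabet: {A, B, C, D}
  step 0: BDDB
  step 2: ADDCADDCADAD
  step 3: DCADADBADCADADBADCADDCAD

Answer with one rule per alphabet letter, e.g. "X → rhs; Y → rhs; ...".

  step 2 ⇒ step 3: ADDCADDCADAD ⇒ DC·AD·AD·BA·DC·AD·AD·BA·DC·AD·DC·AD
    A ↦ DC
    C ↦ BA
    D ↦ AD
    B ↦ D  (constrained at step 0)

A->DC, B->D, C->BA, D->AD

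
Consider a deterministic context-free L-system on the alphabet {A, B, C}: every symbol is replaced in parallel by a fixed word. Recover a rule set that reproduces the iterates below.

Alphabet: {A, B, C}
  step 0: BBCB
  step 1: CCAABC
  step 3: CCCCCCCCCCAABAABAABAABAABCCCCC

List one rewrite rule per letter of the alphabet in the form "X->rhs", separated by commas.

  step 0 ⇒ step 1: BBCB ⇒ C·C·AAB·C
    B ↦ C
    C ↦ AAB
    A ↦ CC  (constrained at step 1)

A->CC, B->C, C->AAB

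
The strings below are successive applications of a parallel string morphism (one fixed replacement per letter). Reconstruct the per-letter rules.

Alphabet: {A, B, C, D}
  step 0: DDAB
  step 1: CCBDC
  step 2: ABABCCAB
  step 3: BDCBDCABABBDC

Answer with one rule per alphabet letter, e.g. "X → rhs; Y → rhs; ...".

A->BD, B->C, C->AB, D->C

  step 2 ⇒ step 3: ABABCCAB ⇒ BD·C·BD·C·AB·AB·BD·C
    A ↦ BD
    B ↦ C
    C ↦ AB
  step 0 ⇒ step 1: DDAB ⇒ C·C·BD·C
    D ↦ C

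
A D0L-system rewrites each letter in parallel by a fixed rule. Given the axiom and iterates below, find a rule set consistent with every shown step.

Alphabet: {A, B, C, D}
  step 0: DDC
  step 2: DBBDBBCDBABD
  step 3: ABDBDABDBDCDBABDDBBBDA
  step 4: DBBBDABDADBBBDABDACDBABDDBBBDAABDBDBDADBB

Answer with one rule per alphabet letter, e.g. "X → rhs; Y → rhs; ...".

A->DBB, B->BD, C->CDB, D->A

  step 3 ⇒ step 4: ABDBDABDBDCDBABDDBBBDA ⇒ DBB·BD·A·BD·A·DBB·BD·A·BD·A·CDB·A·BD·DBB·BD·A·A·BD·BD·BD·A·DBB
    A ↦ DBB
    B ↦ BD
    C ↦ CDB
    D ↦ A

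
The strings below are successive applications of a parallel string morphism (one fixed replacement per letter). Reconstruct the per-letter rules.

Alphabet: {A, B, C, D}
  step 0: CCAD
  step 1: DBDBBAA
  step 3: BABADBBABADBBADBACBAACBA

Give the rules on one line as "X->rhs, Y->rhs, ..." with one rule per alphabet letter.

A->BA, B->AC, C->DB, D->A

  step 0 ⇒ step 1: CCAD ⇒ DB·DB·BA·A
    A ↦ BA
    C ↦ DB
    D ↦ A
    B ↦ AC  (constrained at step 1)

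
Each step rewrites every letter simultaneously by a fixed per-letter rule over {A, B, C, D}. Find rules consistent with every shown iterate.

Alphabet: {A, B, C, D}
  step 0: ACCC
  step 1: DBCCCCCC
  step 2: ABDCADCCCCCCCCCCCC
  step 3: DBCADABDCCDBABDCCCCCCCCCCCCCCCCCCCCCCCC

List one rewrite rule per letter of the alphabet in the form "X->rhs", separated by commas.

  step 2 ⇒ step 3: ABDCADCCCCCCCCCCCC ⇒ DB·CAD·ABD·CC·DB·ABD·CC·CC·CC·CC·CC·CC·CC·CC·CC·CC·CC·CC
    A ↦ DB
    B ↦ CAD
    C ↦ CC
    D ↦ ABD

A->DB, B->CAD, C->CC, D->ABD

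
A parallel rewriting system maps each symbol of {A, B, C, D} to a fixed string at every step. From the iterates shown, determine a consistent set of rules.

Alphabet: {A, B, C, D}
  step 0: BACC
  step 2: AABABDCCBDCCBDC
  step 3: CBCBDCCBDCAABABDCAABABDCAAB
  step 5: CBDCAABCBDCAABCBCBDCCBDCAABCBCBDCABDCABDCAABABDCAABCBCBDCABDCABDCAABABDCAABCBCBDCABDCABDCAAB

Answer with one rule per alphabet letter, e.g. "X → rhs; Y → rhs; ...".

  step 2 ⇒ step 3: AABABDCCBDCCBDC ⇒ CB·CB·DC·CB·DC·A·AB·AB·DC·A·AB·AB·DC·A·AB
    A ↦ CB
    B ↦ DC
    C ↦ AB
    D ↦ A

A->CB, B->DC, C->AB, D->A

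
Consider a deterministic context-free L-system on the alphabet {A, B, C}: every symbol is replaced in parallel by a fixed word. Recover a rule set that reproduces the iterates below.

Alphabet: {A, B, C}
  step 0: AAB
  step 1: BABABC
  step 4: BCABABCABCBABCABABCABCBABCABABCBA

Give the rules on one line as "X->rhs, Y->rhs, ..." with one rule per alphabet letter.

A->BA, B->BC, C->A

  step 0 ⇒ step 1: AAB ⇒ BA·BA·BC
    A ↦ BA
    B ↦ BC
    C ↦ A  (constrained at step 1)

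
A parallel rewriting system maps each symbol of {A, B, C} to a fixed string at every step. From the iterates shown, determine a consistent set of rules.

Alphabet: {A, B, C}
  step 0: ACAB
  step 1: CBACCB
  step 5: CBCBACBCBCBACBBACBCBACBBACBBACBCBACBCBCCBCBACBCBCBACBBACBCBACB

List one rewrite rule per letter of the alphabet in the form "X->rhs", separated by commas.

A->C, B->CB, C->BA

  step 0 ⇒ step 1: ACAB ⇒ C·BA·C·CB
    A ↦ C
    B ↦ CB
    C ↦ BA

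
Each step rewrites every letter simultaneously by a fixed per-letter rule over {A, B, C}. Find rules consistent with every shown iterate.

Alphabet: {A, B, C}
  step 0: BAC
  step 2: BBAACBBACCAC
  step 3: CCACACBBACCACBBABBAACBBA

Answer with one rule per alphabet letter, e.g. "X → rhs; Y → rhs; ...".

  step 2 ⇒ step 3: BBAACBBACCAC ⇒ C·C·AC·AC·BBA·C·C·AC·BBA·BBA·AC·BBA
    A ↦ AC
    B ↦ C
    C ↦ BBA

A->AC, B->C, C->BBA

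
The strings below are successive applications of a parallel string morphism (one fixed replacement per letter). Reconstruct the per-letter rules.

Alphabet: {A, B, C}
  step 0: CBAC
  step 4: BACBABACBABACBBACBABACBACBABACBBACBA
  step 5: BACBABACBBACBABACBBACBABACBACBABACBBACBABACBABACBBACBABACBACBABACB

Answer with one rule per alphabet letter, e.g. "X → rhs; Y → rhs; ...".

  step 4 ⇒ step 5: BACBABACBABACBBACBABACBACBABACBBACBA ⇒ BAC·B·A·BAC·B·BAC·B·A·BAC·B·BAC·B·A·BAC·BAC·B·A·BAC·B·BAC·B·A·BAC·B·A·BAC·B·BAC·B·A·BAC·BAC·B·A·BAC·B
    A ↦ B
    B ↦ BAC
    C ↦ A

A->B, B->BAC, C->A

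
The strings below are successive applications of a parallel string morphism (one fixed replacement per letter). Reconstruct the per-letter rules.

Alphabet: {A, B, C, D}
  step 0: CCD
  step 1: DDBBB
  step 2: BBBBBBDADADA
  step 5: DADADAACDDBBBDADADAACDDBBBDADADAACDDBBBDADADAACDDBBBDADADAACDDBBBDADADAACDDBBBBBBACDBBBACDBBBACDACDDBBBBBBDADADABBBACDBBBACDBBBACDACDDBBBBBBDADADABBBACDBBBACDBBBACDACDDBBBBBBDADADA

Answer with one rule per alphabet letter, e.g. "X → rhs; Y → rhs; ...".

  step 1 ⇒ step 2: DDBBB ⇒ BBB·BBB·DA·DA·DA
    B ↦ DA
    D ↦ BBB
    A ↦ ACD  (constrained at step 2)
  step 0 ⇒ step 1: CCD ⇒ D·D·BBB
    C ↦ D

A->ACD, B->DA, C->D, D->BBB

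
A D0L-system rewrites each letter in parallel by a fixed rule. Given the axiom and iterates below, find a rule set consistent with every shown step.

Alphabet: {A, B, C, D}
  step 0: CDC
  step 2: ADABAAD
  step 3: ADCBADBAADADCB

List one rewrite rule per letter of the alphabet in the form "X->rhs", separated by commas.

A->AD, B->BA, C->A, D->CB

  step 2 ⇒ step 3: ADABAAD ⇒ AD·CB·AD·BA·AD·AD·CB
    A ↦ AD
    B ↦ BA
    D ↦ CB
    C ↦ A  (constrained at step 0)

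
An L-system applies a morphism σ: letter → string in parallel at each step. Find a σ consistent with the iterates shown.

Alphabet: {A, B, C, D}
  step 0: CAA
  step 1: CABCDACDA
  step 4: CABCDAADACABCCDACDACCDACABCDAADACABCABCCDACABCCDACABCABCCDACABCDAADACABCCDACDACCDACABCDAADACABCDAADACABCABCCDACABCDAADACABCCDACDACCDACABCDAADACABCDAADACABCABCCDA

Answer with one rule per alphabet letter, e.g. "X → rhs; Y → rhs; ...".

A->CDA, B->ADA, C->CAB, D->C

  step 0 ⇒ step 1: CAA ⇒ CAB·CDA·CDA
    A ↦ CDA
    C ↦ CAB
    B ↦ ADA  (constrained at step 1)
    D ↦ C  (constrained at step 1)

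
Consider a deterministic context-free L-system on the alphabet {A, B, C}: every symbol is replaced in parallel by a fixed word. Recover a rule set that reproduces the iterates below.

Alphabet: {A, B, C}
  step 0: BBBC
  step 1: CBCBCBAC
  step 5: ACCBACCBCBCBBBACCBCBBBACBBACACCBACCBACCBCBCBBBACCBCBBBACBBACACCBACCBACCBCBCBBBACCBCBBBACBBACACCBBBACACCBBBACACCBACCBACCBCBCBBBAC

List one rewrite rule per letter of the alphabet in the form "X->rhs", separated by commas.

A->BB, B->CB, C->AC

  step 0 ⇒ step 1: BBBC ⇒ CB·CB·CB·AC
    B ↦ CB
    C ↦ AC
    A ↦ BB  (constrained at step 1)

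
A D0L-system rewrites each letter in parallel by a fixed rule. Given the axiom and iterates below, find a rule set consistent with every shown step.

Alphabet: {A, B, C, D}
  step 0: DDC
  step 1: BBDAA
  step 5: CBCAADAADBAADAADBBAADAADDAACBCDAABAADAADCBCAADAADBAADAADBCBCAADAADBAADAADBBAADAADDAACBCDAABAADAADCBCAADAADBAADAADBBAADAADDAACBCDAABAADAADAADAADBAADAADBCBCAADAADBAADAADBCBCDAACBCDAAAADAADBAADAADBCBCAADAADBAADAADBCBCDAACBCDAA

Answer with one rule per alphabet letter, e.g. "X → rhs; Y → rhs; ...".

A->AAD, B->CBC, C->DAA, D->B

  step 0 ⇒ step 1: DDC ⇒ B·B·DAA
    C ↦ DAA
    D ↦ B
    A ↦ AAD  (constrained at step 1)
    B ↦ CBC  (constrained at step 1)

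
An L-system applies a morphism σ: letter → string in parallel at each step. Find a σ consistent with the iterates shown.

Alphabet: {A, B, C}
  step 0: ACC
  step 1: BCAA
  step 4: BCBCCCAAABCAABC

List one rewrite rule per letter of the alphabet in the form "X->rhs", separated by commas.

  step 0 ⇒ step 1: ACC ⇒ BC·A·A
    A ↦ BC
    C ↦ A
    B ↦ CC  (constrained at step 1)

A->BC, B->CC, C->A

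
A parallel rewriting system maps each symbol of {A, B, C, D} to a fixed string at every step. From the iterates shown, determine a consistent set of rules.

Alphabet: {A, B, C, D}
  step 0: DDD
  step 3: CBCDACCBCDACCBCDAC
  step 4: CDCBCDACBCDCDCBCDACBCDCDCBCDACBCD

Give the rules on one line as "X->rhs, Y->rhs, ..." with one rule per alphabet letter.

A->B, B->CB, C->CD, D->AC

  step 3 ⇒ step 4: CBCDACCBCDACCBCDAC ⇒ CD·CB·CD·AC·B·CD·CD·CB·CD·AC·B·CD·CD·CB·CD·AC·B·CD
    A ↦ B
    B ↦ CB
    C ↦ CD
    D ↦ AC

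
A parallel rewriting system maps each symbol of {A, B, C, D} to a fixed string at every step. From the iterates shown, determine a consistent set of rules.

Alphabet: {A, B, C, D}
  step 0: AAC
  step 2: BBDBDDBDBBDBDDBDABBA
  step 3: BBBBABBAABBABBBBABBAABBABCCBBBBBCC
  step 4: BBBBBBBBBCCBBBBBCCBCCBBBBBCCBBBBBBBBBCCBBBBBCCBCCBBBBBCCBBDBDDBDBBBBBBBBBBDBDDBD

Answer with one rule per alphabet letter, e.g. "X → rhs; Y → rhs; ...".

A->BCC, B->BB, C->DBD, D->A

  step 3 ⇒ step 4: BBBBABBAABBABBBBABBAABBABCCBBBBBCC ⇒ BB·BB·BB·BB·BCC·BB·BB·BCC·BCC·BB·BB·BCC·BB·BB·BB·BB·BCC·BB·BB·BCC·BCC·BB·BB·BCC·BB·DBD·DBD·BB·BB·BB·BB·BB·DBD·DBD
    A ↦ BCC
    B ↦ BB
    C ↦ DBD
  step 2 ⇒ step 3: BBDBDDBDBBDBDDBDABBA ⇒ BB·BB·A·BB·A·A·BB·A·BB·BB·A·BB·A·A·BB·A·BCC·BB·BB·BCC
    D ↦ A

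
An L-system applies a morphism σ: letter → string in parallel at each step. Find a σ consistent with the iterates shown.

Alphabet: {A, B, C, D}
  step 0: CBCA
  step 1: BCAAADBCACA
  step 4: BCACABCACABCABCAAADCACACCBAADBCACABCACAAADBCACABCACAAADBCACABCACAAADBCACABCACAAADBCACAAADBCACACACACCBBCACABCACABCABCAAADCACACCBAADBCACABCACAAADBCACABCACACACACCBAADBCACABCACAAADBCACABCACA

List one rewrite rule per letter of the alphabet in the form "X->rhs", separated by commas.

A->CA, B->AAD, C->BCA, D->CCB

  step 0 ⇒ step 1: CBCA ⇒ BCA·AAD·BCA·CA
    A ↦ CA
    B ↦ AAD
    C ↦ BCA
    D ↦ CCB  (constrained at step 1)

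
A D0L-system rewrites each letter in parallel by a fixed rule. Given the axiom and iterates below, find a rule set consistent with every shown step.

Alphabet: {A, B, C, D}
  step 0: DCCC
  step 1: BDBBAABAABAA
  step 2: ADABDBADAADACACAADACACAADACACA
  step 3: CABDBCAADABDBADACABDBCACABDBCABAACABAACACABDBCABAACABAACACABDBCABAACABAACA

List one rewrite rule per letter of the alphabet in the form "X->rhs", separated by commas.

  step 2 ⇒ step 3: ADABDBADAADACACAADACACAADACACA ⇒ CA·BDB·CA·ADA·BDB·ADA·CA·BDB·CA·CA·BDB·CA·BAA·CA·BAA·CA·CA·BDB·CA·BAA·CA·BAA·CA·CA·BDB·CA·BAA·CA·BAA·CA
    A ↦ CA
    B ↦ ADA
    C ↦ BAA
    D ↦ BDB

A->CA, B->ADA, C->BAA, D->BDB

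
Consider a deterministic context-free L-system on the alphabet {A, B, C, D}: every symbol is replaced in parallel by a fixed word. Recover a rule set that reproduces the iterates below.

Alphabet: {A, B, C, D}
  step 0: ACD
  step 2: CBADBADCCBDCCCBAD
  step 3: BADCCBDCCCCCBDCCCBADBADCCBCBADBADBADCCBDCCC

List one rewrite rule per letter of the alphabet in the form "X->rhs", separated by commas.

A->DCC, B->CCB, C->BAD, D->C

  step 2 ⇒ step 3: CBADBADCCBDCCCBAD ⇒ BAD·CCB·DCC·C·CCB·DCC·C·BAD·BAD·CCB·C·BAD·BAD·BAD·CCB·DCC·C
    A ↦ DCC
    B ↦ CCB
    C ↦ BAD
    D ↦ C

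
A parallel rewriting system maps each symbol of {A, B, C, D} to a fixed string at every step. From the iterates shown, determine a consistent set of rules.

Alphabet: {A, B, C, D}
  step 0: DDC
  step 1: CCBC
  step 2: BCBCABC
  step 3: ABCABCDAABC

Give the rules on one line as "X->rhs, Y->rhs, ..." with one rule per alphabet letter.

  step 2 ⇒ step 3: BCBCABC ⇒ A·BC·A·BC·DA·A·BC
    A ↦ DA
    B ↦ A
    C ↦ BC
  step 0 ⇒ step 1: DDC ⇒ C·C·BC
    D ↦ C

A->DA, B->A, C->BC, D->C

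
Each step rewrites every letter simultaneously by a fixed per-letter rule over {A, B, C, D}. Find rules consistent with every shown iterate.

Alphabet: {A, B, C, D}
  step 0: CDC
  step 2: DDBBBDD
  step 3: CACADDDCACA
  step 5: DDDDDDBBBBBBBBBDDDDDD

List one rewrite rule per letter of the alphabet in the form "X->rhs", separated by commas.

A->B, B->D, C->BB, D->CA

  step 2 ⇒ step 3: DDBBBDD ⇒ CA·CA·D·D·D·CA·CA
    B ↦ D
    D ↦ CA
    A ↦ B  (constrained at step 3)
    C ↦ BB  (constrained at step 0)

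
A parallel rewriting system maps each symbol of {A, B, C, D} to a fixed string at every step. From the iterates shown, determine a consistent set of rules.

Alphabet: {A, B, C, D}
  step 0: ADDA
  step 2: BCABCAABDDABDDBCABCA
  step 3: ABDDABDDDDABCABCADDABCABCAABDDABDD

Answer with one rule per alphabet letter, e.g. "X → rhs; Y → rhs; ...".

  step 2 ⇒ step 3: BCABCAABDDABDDBCABCA ⇒ A·B·DD·A·B·DD·DD·A·BCA·BCA·DD·A·BCA·BCA·A·B·DD·A·B·DD
    A ↦ DD
    B ↦ A
    C ↦ B
    D ↦ BCA

A->DD, B->A, C->B, D->BCA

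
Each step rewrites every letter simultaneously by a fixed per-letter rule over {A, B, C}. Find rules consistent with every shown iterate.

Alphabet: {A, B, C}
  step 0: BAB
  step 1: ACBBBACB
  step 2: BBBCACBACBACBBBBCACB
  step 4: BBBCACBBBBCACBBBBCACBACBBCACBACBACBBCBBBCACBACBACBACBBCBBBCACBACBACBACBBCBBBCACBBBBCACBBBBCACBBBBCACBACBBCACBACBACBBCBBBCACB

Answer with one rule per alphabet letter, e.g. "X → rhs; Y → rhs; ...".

  step 1 ⇒ step 2: ACBBBACB ⇒ BB·BC·ACB·ACB·ACB·BB·BC·ACB
    A ↦ BB
    B ↦ ACB
    C ↦ BC

A->BB, B->ACB, C->BC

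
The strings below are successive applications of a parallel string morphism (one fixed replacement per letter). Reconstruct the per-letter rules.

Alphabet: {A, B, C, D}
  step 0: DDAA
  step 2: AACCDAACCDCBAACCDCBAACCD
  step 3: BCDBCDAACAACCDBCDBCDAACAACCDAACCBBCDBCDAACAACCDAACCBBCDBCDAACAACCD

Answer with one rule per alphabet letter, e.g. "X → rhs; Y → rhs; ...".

  step 2 ⇒ step 3: AACCDAACCDCBAACCDCBAACCD ⇒ BCD·BCD·AAC·AAC·CD·BCD·BCD·AAC·AAC·CD·AAC·CB·BCD·BCD·AAC·AAC·CD·AAC·CB·BCD·BCD·AAC·AAC·CD
    A ↦ BCD
    B ↦ CB
    C ↦ AAC
    D ↦ CD

A->BCD, B->CB, C->AAC, D->CD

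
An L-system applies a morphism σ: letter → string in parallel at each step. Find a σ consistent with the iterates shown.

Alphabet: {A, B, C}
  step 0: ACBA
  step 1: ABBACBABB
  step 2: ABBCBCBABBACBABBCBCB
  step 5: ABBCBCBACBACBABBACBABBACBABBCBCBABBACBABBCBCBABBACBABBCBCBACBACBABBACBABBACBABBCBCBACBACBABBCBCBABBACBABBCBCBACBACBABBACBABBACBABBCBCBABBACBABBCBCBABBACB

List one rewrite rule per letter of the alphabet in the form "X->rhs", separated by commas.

A->ABB, B->CB, C->A

  step 1 ⇒ step 2: ABBACBABB ⇒ ABB·CB·CB·ABB·A·CB·ABB·CB·CB
    A ↦ ABB
    B ↦ CB
    C ↦ A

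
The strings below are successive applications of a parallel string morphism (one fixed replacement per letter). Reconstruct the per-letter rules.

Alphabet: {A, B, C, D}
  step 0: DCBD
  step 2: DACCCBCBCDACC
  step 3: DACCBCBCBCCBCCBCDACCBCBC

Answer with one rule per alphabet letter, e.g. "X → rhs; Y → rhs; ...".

  step 2 ⇒ step 3: DACCCBCBCDACC ⇒ DA·CC·BC·BC·BC·C·BC·C·BC·DA·CC·BC·BC
    A ↦ CC
    B ↦ C
    C ↦ BC
    D ↦ DA

A->CC, B->C, C->BC, D->DA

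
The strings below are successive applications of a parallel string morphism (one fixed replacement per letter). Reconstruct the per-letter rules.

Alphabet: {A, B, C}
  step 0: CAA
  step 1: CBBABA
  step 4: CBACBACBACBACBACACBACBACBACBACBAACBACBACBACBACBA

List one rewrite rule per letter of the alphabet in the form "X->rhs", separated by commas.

  step 0 ⇒ step 1: CAA ⇒ CB·BA·BA
    A ↦ BA
    C ↦ CB
    B ↦ AC  (constrained at step 1)

A->BA, B->AC, C->CB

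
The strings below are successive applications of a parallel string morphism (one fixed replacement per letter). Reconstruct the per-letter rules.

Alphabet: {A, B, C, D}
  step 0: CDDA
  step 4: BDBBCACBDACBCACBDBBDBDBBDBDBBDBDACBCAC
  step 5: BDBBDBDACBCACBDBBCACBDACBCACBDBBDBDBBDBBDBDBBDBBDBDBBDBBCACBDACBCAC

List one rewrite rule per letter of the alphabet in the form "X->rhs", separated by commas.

  step 4 ⇒ step 5: BDBBCACBDACBCACBDBBDBDBBDBDBBDBDACBCAC ⇒ BD·B·BD·BD·AC·BC·AC·BD·B·BC·AC·BD·AC·BC·AC·BD·B·BD·BD·B·BD·B·BD·BD·B·BD·B·BD·BD·B·BD·B·BC·AC·BD·AC·BC·AC
    A ↦ BC
    B ↦ BD
    C ↦ AC
    D ↦ B

A->BC, B->BD, C->AC, D->B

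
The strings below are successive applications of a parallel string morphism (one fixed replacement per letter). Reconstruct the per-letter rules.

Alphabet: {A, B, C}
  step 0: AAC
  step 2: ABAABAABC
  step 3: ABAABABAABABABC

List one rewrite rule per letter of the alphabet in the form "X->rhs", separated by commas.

  step 2 ⇒ step 3: ABAABAABC ⇒ AB·A·AB·AB·A·AB·AB·A·BC
    A ↦ AB
    B ↦ A
    C ↦ BC

A->AB, B->A, C->BC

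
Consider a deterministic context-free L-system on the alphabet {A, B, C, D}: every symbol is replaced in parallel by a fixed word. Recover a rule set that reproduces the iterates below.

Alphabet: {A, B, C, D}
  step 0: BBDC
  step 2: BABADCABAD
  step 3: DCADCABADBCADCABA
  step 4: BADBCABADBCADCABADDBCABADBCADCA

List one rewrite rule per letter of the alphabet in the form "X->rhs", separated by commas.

A->CA, B->D, C->DB, D->BA

  step 3 ⇒ step 4: DCADCABADBCADCABA ⇒ BA·DB·CA·BA·DB·CA·D·CA·BA·D·DB·CA·BA·DB·CA·D·CA
    A ↦ CA
    B ↦ D
    C ↦ DB
    D ↦ BA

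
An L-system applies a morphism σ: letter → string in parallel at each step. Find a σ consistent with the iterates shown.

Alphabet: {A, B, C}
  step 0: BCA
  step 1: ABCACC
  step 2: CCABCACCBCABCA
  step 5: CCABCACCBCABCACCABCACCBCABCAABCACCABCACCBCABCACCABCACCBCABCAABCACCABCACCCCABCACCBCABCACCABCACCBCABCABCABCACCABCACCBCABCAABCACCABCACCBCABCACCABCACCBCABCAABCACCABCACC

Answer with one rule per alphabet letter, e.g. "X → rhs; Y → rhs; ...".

A->CC, B->A, C->BCA

  step 1 ⇒ step 2: ABCACC ⇒ CC·A·BCA·CC·BCA·BCA
    A ↦ CC
    B ↦ A
    C ↦ BCA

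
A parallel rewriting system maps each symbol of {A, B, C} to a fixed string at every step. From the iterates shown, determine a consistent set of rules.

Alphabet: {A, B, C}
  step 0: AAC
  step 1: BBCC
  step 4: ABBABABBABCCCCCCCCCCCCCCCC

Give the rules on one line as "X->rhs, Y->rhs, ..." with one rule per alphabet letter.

  step 0 ⇒ step 1: AAC ⇒ B·B·CC
    A ↦ B
    C ↦ CC
    B ↦ AB  (constrained at step 1)

A->B, B->AB, C->CC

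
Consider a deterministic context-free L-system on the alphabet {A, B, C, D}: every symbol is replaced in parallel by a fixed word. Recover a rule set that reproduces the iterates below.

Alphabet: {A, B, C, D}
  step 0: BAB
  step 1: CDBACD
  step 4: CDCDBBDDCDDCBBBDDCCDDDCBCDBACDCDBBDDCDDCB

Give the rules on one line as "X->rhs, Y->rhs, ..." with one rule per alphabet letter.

  step 0 ⇒ step 1: BAB ⇒ CD·BA·CD
    A ↦ BA
    B ↦ CD
    C ↦ DDC  (constrained at step 1)
    D ↦ B  (constrained at step 1)

A->BA, B->CD, C->DDC, D->B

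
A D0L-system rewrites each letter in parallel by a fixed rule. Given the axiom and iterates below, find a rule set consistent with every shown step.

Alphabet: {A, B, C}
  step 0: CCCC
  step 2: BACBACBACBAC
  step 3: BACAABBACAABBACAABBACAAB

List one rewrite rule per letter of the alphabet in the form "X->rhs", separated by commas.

A->AA, B->BAC, C->B

  step 2 ⇒ step 3: BACBACBACBAC ⇒ BAC·AA·B·BAC·AA·B·BAC·AA·B·BAC·AA·B
    A ↦ AA
    B ↦ BAC
    C ↦ B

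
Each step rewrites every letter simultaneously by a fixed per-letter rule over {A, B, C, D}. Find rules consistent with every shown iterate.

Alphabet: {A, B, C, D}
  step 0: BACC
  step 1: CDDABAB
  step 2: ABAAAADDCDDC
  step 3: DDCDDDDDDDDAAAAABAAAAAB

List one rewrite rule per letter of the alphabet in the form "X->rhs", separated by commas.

A->DD, B->C, C->AB, D->AA

  step 2 ⇒ step 3: ABAAAADDCDDC ⇒ DD·C·DD·DD·DD·DD·AA·AA·AB·AA·AA·AB
    A ↦ DD
    B ↦ C
    C ↦ AB
    D ↦ AA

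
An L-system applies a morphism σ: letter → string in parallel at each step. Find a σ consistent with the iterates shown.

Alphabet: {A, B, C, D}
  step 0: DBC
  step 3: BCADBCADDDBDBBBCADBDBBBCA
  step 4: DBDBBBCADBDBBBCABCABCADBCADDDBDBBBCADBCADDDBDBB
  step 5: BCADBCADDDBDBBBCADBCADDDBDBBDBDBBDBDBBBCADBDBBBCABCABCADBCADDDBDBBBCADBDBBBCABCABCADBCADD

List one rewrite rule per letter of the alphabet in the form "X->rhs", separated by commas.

  step 4 ⇒ step 5: DBDBBBCADBDBBBCABCABCADBCADDDBDBBBCADBCADDDBDBB ⇒ BCA·D·BCA·D·D·D·BDB·B·BCA·D·BCA·D·D·D·BDB·B·D·BDB·B·D·BDB·B·BCA·D·BDB·B·BCA·BCA·BCA·D·BCA·D·D·D·BDB·B·BCA·D·BDB·B·BCA·BCA·BCA·D·BCA·D·D
    A ↦ B
    B ↦ D
    C ↦ BDB
    D ↦ BCA

A->B, B->D, C->BDB, D->BCA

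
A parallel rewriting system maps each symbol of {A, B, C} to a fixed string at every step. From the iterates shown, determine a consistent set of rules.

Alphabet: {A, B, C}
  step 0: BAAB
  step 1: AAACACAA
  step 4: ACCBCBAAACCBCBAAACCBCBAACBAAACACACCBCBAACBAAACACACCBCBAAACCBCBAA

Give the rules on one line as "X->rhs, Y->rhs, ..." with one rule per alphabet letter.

  step 0 ⇒ step 1: BAAB ⇒ AA·AC·AC·AA
    A ↦ AC
    B ↦ AA
    C ↦ CB  (constrained at step 1)

A->AC, B->AA, C->CB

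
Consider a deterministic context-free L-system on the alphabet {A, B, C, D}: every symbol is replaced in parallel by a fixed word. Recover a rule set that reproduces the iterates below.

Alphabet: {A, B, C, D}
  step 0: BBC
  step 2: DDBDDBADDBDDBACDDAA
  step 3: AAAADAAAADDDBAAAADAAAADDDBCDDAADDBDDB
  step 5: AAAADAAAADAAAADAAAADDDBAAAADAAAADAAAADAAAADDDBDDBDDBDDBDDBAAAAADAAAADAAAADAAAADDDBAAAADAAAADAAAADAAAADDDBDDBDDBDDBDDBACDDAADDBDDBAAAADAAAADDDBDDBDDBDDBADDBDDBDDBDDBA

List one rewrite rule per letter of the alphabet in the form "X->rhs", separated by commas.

  step 2 ⇒ step 3: DDBDDBADDBDDBACDDAA ⇒ A·A·AAD·A·A·AAD·DDB·A·A·AAD·A·A·AAD·DDB·CDD·A·A·DDB·DDB
    A ↦ DDB
    B ↦ AAD
    C ↦ CDD
    D ↦ A

A->DDB, B->AAD, C->CDD, D->A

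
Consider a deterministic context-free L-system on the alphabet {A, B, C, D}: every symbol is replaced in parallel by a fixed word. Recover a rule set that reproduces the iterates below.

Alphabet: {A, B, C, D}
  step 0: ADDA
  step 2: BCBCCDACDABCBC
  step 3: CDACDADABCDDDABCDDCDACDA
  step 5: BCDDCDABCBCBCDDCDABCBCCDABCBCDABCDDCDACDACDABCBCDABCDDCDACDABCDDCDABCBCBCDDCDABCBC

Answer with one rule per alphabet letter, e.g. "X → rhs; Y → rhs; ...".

  step 2 ⇒ step 3: BCBCCDACDABCBC ⇒ C·DA·C·DA·DA·BC·DD·DA·BC·DD·C·DA·C·DA
    A ↦ DD
    B ↦ C
    C ↦ DA
    D ↦ BC

A->DD, B->C, C->DA, D->BC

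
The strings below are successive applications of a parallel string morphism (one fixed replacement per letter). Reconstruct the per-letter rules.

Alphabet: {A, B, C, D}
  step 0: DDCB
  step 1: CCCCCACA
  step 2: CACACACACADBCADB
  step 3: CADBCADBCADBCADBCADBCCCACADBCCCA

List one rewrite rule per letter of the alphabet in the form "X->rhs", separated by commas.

A->DB, B->CA, C->CA, D->CC

  step 2 ⇒ step 3: CACACACACADBCADB ⇒ CA·DB·CA·DB·CA·DB·CA·DB·CA·DB·CC·CA·CA·DB·CC·CA
    A ↦ DB
    B ↦ CA
    C ↦ CA
    D ↦ CC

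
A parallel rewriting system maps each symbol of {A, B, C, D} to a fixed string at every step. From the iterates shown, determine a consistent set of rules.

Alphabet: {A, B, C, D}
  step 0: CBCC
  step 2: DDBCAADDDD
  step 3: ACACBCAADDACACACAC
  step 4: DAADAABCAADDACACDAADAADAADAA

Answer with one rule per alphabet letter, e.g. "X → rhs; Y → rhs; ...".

A->D, B->BC, C->AA, D->AC

  step 3 ⇒ step 4: ACACBCAADDACACACAC ⇒ D·AA·D·AA·BC·AA·D·D·AC·AC·D·AA·D·AA·D·AA·D·AA
    A ↦ D
    B ↦ BC
    C ↦ AA
    D ↦ AC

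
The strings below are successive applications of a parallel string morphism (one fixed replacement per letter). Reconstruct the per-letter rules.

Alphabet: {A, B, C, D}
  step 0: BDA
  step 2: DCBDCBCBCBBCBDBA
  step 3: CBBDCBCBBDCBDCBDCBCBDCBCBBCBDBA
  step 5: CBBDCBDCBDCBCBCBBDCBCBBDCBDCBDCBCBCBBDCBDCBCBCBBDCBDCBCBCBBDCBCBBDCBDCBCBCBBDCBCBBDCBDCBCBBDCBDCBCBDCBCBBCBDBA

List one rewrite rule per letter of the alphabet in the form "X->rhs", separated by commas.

  step 2 ⇒ step 3: DCBDCBCBCBBCBDBA ⇒ CBB·D·CB·CBB·D·CB·D·CB·D·CB·CB·D·CB·CBB·CB·DBA
    A ↦ DBA
    B ↦ CB
    C ↦ D
    D ↦ CBB

A->DBA, B->CB, C->D, D->CBB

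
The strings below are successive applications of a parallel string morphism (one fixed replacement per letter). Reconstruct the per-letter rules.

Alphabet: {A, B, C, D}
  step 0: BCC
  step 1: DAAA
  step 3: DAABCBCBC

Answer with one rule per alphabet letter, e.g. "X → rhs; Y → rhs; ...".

A->D, B->DA, C->A, D->BC

  step 0 ⇒ step 1: BCC ⇒ DA·A·A
    B ↦ DA
    C ↦ A
    A ↦ D  (constrained at step 1)
    D ↦ BC  (constrained at step 1)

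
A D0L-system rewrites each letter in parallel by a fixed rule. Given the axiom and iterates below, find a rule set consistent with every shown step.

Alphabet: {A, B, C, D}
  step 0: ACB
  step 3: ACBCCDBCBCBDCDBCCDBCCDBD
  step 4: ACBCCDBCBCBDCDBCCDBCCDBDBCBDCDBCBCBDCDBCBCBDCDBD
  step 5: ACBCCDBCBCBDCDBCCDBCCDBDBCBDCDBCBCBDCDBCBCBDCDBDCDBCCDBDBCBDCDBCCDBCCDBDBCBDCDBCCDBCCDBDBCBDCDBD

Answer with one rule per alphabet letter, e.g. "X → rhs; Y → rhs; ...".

  step 4 ⇒ step 5: ACBCCDBCBCBDCDBCCDBCCDBDBCBDCDBCBCBDCDBCBCBDCDBD ⇒ AC·BC·CD·BC·BC·BD·CD·BC·CD·BC·CD·BD·BC·BD·CD·BC·BC·BD·CD·BC·BC·BD·CD·BD·CD·BC·CD·BD·BC·BD·CD·BC·CD·BC·CD·BD·BC·BD·CD·BC·CD·BC·CD·BD·BC·BD·CD·BD
    A ↦ AC
    B ↦ CD
    C ↦ BC
    D ↦ BD

A->AC, B->CD, C->BC, D->BD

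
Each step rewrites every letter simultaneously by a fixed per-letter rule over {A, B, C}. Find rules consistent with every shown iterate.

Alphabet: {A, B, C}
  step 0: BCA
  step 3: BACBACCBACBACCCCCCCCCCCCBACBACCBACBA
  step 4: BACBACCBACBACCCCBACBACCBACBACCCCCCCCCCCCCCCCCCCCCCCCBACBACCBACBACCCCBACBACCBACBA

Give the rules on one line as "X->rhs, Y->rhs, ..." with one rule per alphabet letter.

  step 3 ⇒ step 4: BACBACCBACBACCCCCCCCCCCCBACBACCBACBA ⇒ BAC·BA·CC·BAC·BA·CC·CC·BAC·BA·CC·BAC·BA·CC·CC·CC·CC·CC·CC·CC·CC·CC·CC·CC·CC·BAC·BA·CC·BAC·BA·CC·CC·BAC·BA·CC·BAC·BA
    A ↦ BA
    B ↦ BAC
    C ↦ CC

A->BA, B->BAC, C->CC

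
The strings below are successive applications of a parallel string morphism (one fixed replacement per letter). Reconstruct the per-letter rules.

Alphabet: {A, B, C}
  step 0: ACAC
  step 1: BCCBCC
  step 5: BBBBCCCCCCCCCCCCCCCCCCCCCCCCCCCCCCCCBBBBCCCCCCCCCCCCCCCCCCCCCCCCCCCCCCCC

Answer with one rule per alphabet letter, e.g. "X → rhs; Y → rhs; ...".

A->B, B->AA, C->CC

  step 0 ⇒ step 1: ACAC ⇒ B·CC·B·CC
    A ↦ B
    C ↦ CC
    B ↦ AA  (constrained at step 1)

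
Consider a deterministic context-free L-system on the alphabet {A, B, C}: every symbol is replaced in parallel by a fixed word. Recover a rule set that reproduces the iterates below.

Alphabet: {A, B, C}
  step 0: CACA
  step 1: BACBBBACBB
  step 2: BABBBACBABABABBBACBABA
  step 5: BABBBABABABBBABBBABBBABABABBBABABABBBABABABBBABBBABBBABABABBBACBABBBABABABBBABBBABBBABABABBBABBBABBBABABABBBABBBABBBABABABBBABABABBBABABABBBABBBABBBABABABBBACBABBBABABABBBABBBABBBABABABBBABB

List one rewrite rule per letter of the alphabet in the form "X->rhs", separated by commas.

  step 1 ⇒ step 2: BACBBBACBB ⇒ BA·BB·BAC·BA·BA·BA·BB·BAC·BA·BA
    A ↦ BB
    B ↦ BA
    C ↦ BAC

A->BB, B->BA, C->BAC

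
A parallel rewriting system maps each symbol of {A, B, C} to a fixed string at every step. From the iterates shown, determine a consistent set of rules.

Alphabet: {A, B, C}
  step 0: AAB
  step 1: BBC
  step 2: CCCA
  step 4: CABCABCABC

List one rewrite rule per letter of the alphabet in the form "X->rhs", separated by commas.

  step 1 ⇒ step 2: BBC ⇒ C·C·CA
    B ↦ C
    C ↦ CA
  step 0 ⇒ step 1: AAB ⇒ B·B·C
    A ↦ B

A->B, B->C, C->CA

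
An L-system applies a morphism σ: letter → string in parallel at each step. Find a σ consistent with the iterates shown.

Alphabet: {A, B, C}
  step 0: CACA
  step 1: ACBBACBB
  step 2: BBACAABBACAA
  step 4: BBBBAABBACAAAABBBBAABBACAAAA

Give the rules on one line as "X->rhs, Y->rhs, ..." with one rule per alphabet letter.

A->BB, B->A, C->AC

  step 1 ⇒ step 2: ACBBACBB ⇒ BB·AC·A·A·BB·AC·A·A
    A ↦ BB
    B ↦ A
    C ↦ AC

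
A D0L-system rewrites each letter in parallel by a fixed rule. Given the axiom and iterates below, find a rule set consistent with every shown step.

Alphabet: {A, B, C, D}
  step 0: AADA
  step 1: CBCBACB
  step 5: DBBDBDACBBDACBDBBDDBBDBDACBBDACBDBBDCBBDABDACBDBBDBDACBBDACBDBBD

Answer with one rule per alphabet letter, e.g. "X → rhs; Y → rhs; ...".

  step 0 ⇒ step 1: AADA ⇒ CB·CB·A·CB
    A ↦ CB
    D ↦ A
    B ↦ BD  (constrained at step 1)
    C ↦ DB  (constrained at step 1)

A->CB, B->BD, C->DB, D->A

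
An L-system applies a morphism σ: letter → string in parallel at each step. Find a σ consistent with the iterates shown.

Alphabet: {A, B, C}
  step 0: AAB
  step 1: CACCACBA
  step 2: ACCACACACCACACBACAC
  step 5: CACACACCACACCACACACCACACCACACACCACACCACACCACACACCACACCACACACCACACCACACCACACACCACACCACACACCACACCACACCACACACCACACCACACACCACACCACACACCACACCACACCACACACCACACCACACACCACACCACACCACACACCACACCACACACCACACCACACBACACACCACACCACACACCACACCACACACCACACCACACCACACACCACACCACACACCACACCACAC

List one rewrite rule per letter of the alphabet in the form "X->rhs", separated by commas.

A->CAC, B->BA, C->AC

  step 1 ⇒ step 2: CACCACBA ⇒ AC·CAC·AC·AC·CAC·AC·BA·CAC
    A ↦ CAC
    B ↦ BA
    C ↦ AC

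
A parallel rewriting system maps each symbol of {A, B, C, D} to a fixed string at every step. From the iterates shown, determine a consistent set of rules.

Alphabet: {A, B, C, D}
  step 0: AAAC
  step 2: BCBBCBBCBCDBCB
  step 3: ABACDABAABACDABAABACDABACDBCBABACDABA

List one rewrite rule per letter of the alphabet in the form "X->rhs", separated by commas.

A->D, B->ABA, C->CD, D->BCB

  step 2 ⇒ step 3: BCBBCBBCBCDBCB ⇒ ABA·CD·ABA·ABA·CD·ABA·ABA·CD·ABA·CD·BCB·ABA·CD·ABA
    B ↦ ABA
    C ↦ CD
    D ↦ BCB
    A ↦ D  (constrained at step 0)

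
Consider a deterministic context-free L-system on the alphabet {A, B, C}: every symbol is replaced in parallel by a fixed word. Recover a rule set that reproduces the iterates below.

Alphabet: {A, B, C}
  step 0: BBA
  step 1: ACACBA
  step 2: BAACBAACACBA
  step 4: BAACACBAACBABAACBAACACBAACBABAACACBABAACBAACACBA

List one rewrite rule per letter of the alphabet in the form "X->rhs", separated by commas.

  step 1 ⇒ step 2: ACACBA ⇒ BA·AC·BA·AC·AC·BA
    A ↦ BA
    B ↦ AC
    C ↦ AC

A->BA, B->AC, C->AC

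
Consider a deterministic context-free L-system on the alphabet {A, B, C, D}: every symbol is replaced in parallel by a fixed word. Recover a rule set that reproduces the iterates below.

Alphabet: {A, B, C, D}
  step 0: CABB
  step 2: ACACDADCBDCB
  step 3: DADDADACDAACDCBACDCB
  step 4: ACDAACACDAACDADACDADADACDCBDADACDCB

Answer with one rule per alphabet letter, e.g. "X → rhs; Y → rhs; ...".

A->DA, B->CB, C->D, D->AC

  step 3 ⇒ step 4: DADDADACDAACDCBACDCB ⇒ AC·DA·AC·AC·DA·AC·DA·D·AC·DA·DA·D·AC·D·CB·DA·D·AC·D·CB
    A ↦ DA
    B ↦ CB
    C ↦ D
    D ↦ AC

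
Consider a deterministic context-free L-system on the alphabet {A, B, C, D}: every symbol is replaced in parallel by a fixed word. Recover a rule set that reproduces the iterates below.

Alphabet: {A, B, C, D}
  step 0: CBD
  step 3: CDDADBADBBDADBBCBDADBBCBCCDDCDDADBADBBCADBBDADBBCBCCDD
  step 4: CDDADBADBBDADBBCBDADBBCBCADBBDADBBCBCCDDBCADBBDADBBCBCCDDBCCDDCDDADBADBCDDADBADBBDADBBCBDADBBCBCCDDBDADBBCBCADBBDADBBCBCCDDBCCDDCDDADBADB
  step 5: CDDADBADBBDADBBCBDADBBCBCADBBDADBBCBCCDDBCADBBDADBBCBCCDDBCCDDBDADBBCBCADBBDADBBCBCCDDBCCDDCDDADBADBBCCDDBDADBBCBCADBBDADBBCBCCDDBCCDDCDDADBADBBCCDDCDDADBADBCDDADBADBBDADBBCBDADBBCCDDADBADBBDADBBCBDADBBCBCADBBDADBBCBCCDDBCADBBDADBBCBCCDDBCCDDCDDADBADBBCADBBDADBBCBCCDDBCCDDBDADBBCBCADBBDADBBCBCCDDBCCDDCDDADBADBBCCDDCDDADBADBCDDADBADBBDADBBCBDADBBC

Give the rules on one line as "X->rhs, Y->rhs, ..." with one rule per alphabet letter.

  step 4 ⇒ step 5: CDDADBADBBDADBBCBDADBBCBCADBBDADBBCBCCDDBCADBBDADBBCBCCDDBCCDDCDDADBADBCDDADBADBBDADBBCBDADBBCBCCDDBDADBBCBCADBBDADBBCBCCDDBCCDDCDDADBADB ⇒ CDD·ADB·ADB·BD·ADB·BC·BD·ADB·BC·BC·ADB·BD·ADB·BC·BC·CDD·BC·ADB·BD·ADB·BC·BC·CDD·BC·CDD·BD·ADB·BC·BC·ADB·BD·ADB·BC·BC·CDD·BC·CDD·CDD·ADB·ADB·BC·CDD·BD·ADB·BC·BC·ADB·BD·ADB·BC·BC·CDD·BC·CDD·CDD·ADB·ADB·BC·CDD·CDD·ADB·ADB·CDD·ADB·ADB·BD·ADB·BC·BD·ADB·BC·CDD·ADB·ADB·BD·ADB·BC·BD·ADB·BC·BC·ADB·BD·ADB·BC·BC·CDD·BC·ADB·BD·ADB·BC·BC·CDD·BC·CDD·CDD·ADB·ADB·BC·ADB·BD·ADB·BC·BC·CDD·BC·CDD·BD·ADB·BC·BC·ADB·BD·ADB·BC·BC·CDD·BC·CDD·CDD·ADB·ADB·BC·CDD·CDD·ADB·ADB·CDD·ADB·ADB·BD·ADB·BC·BD·ADB·BC
    A ↦ BD
    B ↦ BC
    C ↦ CDD
    D ↦ ADB

A->BD, B->BC, C->CDD, D->ADB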